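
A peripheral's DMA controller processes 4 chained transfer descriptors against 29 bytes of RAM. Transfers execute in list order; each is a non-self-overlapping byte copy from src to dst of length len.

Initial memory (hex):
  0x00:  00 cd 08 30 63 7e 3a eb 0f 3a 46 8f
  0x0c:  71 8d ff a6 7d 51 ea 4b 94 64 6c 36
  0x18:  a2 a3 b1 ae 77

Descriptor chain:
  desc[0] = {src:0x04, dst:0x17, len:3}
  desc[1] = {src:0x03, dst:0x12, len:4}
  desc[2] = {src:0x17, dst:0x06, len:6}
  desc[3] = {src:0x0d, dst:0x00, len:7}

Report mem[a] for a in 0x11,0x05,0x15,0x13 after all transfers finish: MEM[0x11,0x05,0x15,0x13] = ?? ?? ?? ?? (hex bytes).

  after D0: wrote 3B at 0x17 = 637e3a
  after D1: wrote 4B at 0x12 = 30637e3a
  after D2: wrote 6B at 0x06 = 637e3ab1ae77
  after D3: wrote 7B at 0x00 = 8dffa67d513063
query mem[0x11]=0x51, mem[0x05]=0x30, mem[0x15]=0x3a, mem[0x13]=0x63

MEM[0x11,0x05,0x15,0x13] = 51 30 3a 63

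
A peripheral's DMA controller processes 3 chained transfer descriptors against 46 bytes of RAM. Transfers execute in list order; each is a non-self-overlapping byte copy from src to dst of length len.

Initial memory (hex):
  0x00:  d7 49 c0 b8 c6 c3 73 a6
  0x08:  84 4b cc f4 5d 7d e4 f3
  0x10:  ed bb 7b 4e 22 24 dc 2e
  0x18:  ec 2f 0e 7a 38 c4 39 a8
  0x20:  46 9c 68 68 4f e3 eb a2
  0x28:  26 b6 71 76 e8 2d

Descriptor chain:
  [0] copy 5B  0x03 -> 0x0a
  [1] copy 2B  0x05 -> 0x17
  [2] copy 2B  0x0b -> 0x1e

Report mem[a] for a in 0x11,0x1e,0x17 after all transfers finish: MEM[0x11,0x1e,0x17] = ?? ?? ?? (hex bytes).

MEM[0x11,0x1e,0x17] = bb c6 c3

[0] 0x03->0x0a len=5 : b8 c6 c3 73 a6
[1] 0x05->0x17 len=2 : c3 73
[2] 0x0b->0x1e len=2 : c6 c3
query mem[0x11]=0xbb, mem[0x1e]=0xc6, mem[0x17]=0xc3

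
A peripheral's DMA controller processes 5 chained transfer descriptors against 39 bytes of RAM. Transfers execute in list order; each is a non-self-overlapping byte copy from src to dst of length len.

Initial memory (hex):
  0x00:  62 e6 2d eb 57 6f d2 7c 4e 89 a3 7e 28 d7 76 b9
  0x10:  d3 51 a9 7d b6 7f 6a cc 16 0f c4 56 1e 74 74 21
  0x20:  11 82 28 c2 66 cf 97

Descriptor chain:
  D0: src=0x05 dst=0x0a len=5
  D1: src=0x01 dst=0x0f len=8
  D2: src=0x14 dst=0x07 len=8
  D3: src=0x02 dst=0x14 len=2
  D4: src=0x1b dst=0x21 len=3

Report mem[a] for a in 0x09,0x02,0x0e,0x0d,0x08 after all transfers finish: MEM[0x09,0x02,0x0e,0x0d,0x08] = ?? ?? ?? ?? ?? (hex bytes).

#0 dst[0x0a+5] := {0x6f,0xd2,0x7c,0x4e,0x89}
#1 dst[0x0f+8] := {0xe6,0x2d,0xeb,0x57,0x6f,0xd2,0x7c,0x4e}
#2 dst[0x07+8] := {0xd2,0x7c,0x4e,0xcc,0x16,0x0f,0xc4,0x56}
#3 dst[0x14+2] := {0x2d,0xeb}
#4 dst[0x21+3] := {0x56,0x1e,0x74}
query mem[0x09]=0x4e, mem[0x02]=0x2d, mem[0x0e]=0x56, mem[0x0d]=0xc4, mem[0x08]=0x7c

MEM[0x09,0x02,0x0e,0x0d,0x08] = 4e 2d 56 c4 7c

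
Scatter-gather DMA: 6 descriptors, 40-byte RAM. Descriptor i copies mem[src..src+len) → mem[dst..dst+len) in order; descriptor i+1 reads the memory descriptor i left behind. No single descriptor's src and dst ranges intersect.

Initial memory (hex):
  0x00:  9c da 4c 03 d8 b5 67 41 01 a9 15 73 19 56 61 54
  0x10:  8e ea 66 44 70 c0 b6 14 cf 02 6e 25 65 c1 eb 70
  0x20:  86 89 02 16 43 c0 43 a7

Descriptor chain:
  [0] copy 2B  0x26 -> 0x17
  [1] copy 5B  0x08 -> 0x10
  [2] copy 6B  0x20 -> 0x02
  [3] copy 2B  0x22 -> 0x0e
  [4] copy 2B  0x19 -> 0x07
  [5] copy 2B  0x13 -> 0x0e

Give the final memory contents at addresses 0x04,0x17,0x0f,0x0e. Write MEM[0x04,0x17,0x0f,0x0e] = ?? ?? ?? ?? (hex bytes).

MEM[0x04,0x17,0x0f,0x0e] = 02 43 19 73

#0 dst[0x17+2] := {0x43,0xa7}
#1 dst[0x10+5] := {0x01,0xa9,0x15,0x73,0x19}
#2 dst[0x02+6] := {0x86,0x89,0x02,0x16,0x43,0xc0}
#3 dst[0x0e+2] := {0x02,0x16}
#4 dst[0x07+2] := {0x02,0x6e}
#5 dst[0x0e+2] := {0x73,0x19}
query mem[0x04]=0x02, mem[0x17]=0x43, mem[0x0f]=0x19, mem[0x0e]=0x73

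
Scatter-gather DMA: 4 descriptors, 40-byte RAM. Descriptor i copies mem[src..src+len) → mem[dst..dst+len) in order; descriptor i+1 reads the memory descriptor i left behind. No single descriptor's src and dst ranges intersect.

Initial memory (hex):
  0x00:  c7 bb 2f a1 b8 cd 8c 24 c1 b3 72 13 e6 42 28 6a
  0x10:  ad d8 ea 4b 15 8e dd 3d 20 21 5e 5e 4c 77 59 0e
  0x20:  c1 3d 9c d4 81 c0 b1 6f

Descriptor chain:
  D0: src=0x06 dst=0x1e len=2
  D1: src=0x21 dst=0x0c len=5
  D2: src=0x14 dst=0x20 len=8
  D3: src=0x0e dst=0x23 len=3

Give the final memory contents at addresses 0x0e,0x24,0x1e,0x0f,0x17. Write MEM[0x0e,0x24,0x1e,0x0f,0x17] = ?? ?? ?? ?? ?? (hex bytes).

  after D0: wrote 2B at 0x1e = 8c24
  after D1: wrote 5B at 0x0c = 3d9cd481c0
  after D2: wrote 8B at 0x20 = 158edd3d20215e5e
  after D3: wrote 3B at 0x23 = d481c0
query mem[0x0e]=0xd4, mem[0x24]=0x81, mem[0x1e]=0x8c, mem[0x0f]=0x81, mem[0x17]=0x3d

MEM[0x0e,0x24,0x1e,0x0f,0x17] = d4 81 8c 81 3d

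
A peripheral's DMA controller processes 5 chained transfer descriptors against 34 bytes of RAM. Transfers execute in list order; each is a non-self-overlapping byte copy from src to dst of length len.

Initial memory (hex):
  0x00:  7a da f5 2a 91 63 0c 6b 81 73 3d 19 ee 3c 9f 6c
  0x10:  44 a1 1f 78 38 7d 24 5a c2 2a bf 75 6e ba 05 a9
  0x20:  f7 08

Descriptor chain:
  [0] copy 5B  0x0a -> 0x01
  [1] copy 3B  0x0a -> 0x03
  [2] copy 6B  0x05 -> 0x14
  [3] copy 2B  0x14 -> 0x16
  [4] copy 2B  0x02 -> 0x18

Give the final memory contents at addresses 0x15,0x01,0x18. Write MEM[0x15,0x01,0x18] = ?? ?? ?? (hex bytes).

MEM[0x15,0x01,0x18] = 0c 3d 19

D0: mem[0x01..0x05] <- [3d 19 ee 3c 9f]
D1: mem[0x03..0x05] <- [3d 19 ee]
D2: mem[0x14..0x19] <- [ee 0c 6b 81 73 3d]
D3: mem[0x16..0x17] <- [ee 0c]
D4: mem[0x18..0x19] <- [19 3d]
query mem[0x15]=0x0c, mem[0x01]=0x3d, mem[0x18]=0x19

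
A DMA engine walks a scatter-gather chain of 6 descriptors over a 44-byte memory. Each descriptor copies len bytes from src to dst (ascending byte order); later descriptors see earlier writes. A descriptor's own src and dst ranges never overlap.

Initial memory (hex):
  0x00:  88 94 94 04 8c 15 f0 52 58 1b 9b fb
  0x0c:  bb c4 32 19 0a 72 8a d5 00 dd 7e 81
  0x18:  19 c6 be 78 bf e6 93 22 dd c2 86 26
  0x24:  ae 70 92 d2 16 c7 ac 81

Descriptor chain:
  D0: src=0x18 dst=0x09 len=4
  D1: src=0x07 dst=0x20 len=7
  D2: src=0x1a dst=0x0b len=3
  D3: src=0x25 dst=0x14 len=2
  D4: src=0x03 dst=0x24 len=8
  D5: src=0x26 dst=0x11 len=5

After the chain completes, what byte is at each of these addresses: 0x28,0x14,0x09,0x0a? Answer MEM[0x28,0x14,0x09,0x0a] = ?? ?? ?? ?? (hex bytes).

MEM[0x28,0x14,0x09,0x0a] = 52 58 19 c6

[0] 0x18->0x09 len=4 : 19 c6 be 78
[1] 0x07->0x20 len=7 : 52 58 19 c6 be 78 c4
[2] 0x1a->0x0b len=3 : be 78 bf
[3] 0x25->0x14 len=2 : 78 c4
[4] 0x03->0x24 len=8 : 04 8c 15 f0 52 58 19 c6
[5] 0x26->0x11 len=5 : 15 f0 52 58 19
query mem[0x28]=0x52, mem[0x14]=0x58, mem[0x09]=0x19, mem[0x0a]=0xc6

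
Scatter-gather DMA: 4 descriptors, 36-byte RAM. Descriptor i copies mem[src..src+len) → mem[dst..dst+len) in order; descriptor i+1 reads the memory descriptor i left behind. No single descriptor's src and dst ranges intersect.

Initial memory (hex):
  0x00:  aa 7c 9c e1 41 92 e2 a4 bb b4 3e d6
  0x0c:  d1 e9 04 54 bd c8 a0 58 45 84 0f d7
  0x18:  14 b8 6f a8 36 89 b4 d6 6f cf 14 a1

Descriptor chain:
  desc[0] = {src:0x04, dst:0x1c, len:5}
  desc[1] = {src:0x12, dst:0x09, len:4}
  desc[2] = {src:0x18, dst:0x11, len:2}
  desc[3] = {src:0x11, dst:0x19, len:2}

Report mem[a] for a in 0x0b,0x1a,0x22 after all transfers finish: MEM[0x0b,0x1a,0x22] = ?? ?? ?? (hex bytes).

[0] 0x04->0x1c len=5 : 41 92 e2 a4 bb
[1] 0x12->0x09 len=4 : a0 58 45 84
[2] 0x18->0x11 len=2 : 14 b8
[3] 0x11->0x19 len=2 : 14 b8
query mem[0x0b]=0x45, mem[0x1a]=0xb8, mem[0x22]=0x14

MEM[0x0b,0x1a,0x22] = 45 b8 14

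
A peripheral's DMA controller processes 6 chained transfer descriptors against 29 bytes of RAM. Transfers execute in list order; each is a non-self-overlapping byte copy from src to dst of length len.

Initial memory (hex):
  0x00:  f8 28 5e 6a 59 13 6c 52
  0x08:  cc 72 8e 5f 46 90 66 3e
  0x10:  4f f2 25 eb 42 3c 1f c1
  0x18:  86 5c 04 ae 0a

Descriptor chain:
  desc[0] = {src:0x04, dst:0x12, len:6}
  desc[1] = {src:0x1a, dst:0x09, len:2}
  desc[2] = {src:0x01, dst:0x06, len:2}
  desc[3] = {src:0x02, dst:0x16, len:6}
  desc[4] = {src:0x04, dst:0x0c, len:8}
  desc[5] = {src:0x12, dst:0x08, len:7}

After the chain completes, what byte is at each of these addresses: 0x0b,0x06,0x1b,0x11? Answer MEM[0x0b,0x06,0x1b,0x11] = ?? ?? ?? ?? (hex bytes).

#0 dst[0x12+6] := {0x59,0x13,0x6c,0x52,0xcc,0x72}
#1 dst[0x09+2] := {0x04,0xae}
#2 dst[0x06+2] := {0x28,0x5e}
#3 dst[0x16+6] := {0x5e,0x6a,0x59,0x13,0x28,0x5e}
#4 dst[0x0c+8] := {0x59,0x13,0x28,0x5e,0xcc,0x04,0xae,0x5f}
#5 dst[0x08+7] := {0xae,0x5f,0x6c,0x52,0x5e,0x6a,0x59}
query mem[0x0b]=0x52, mem[0x06]=0x28, mem[0x1b]=0x5e, mem[0x11]=0x04

MEM[0x0b,0x06,0x1b,0x11] = 52 28 5e 04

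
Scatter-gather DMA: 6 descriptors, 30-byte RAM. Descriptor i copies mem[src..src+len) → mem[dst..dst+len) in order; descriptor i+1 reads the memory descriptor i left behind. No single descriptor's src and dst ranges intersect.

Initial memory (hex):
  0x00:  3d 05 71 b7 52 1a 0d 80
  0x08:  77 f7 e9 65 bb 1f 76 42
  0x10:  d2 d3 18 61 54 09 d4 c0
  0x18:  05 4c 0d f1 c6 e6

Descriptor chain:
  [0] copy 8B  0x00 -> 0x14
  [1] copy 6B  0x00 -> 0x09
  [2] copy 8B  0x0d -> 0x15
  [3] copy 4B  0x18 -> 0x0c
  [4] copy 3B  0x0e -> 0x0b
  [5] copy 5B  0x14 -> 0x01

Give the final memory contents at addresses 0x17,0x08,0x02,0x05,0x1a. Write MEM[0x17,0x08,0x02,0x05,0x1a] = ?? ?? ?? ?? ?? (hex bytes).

#0 dst[0x14+8] := {0x3d,0x05,0x71,0xb7,0x52,0x1a,0x0d,0x80}
#1 dst[0x09+6] := {0x3d,0x05,0x71,0xb7,0x52,0x1a}
#2 dst[0x15+8] := {0x52,0x1a,0x42,0xd2,0xd3,0x18,0x61,0x3d}
#3 dst[0x0c+4] := {0xd2,0xd3,0x18,0x61}
#4 dst[0x0b+3] := {0x18,0x61,0xd2}
#5 dst[0x01+5] := {0x3d,0x52,0x1a,0x42,0xd2}
query mem[0x17]=0x42, mem[0x08]=0x77, mem[0x02]=0x52, mem[0x05]=0xd2, mem[0x1a]=0x18

MEM[0x17,0x08,0x02,0x05,0x1a] = 42 77 52 d2 18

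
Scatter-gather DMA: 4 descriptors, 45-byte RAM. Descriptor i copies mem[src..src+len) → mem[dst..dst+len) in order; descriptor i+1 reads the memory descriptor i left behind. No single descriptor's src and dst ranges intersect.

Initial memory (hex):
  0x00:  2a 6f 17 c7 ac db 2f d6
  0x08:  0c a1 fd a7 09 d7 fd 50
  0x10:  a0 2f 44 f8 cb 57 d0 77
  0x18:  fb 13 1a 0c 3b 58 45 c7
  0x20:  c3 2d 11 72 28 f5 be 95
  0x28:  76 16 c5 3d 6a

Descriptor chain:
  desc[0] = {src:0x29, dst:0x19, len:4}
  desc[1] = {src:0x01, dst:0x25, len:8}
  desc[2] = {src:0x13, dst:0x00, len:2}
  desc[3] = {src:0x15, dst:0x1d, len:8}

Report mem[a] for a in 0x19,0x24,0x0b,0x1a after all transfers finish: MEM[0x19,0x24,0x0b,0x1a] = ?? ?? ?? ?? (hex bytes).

[0] 0x29->0x19 len=4 : 16 c5 3d 6a
[1] 0x01->0x25 len=8 : 6f 17 c7 ac db 2f d6 0c
[2] 0x13->0x00 len=2 : f8 cb
[3] 0x15->0x1d len=8 : 57 d0 77 fb 16 c5 3d 6a
query mem[0x19]=0x16, mem[0x24]=0x6a, mem[0x0b]=0xa7, mem[0x1a]=0xc5

MEM[0x19,0x24,0x0b,0x1a] = 16 6a a7 c5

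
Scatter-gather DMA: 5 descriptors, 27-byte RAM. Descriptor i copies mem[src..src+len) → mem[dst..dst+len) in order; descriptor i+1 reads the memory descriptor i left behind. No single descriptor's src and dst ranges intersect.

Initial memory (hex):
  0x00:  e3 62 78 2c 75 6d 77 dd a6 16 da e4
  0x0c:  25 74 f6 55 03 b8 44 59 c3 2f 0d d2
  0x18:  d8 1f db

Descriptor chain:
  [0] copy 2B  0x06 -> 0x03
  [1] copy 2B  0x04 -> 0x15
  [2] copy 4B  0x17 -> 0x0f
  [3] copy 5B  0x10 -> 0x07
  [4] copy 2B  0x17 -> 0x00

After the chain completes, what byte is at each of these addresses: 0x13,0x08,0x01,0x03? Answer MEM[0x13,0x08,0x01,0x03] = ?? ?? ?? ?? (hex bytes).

MEM[0x13,0x08,0x01,0x03] = 59 1f d8 77

#0 dst[0x03+2] := {0x77,0xdd}
#1 dst[0x15+2] := {0xdd,0x6d}
#2 dst[0x0f+4] := {0xd2,0xd8,0x1f,0xdb}
#3 dst[0x07+5] := {0xd8,0x1f,0xdb,0x59,0xc3}
#4 dst[0x00+2] := {0xd2,0xd8}
query mem[0x13]=0x59, mem[0x08]=0x1f, mem[0x01]=0xd8, mem[0x03]=0x77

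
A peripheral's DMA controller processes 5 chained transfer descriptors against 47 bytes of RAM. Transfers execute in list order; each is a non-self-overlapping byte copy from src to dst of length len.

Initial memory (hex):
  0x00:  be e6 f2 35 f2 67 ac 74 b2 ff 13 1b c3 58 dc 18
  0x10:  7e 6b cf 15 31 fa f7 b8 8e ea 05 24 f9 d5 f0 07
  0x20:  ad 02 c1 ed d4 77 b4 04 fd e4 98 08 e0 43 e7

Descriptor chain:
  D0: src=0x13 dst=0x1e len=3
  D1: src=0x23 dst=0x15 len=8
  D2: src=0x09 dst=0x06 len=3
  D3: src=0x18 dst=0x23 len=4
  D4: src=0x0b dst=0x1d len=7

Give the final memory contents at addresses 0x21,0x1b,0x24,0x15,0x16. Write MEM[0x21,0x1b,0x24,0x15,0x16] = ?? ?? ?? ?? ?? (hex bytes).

#0 dst[0x1e+3] := {0x15,0x31,0xfa}
#1 dst[0x15+8] := {0xed,0xd4,0x77,0xb4,0x04,0xfd,0xe4,0x98}
#2 dst[0x06+3] := {0xff,0x13,0x1b}
#3 dst[0x23+4] := {0xb4,0x04,0xfd,0xe4}
#4 dst[0x1d+7] := {0x1b,0xc3,0x58,0xdc,0x18,0x7e,0x6b}
query mem[0x21]=0x18, mem[0x1b]=0xe4, mem[0x24]=0x04, mem[0x15]=0xed, mem[0x16]=0xd4

MEM[0x21,0x1b,0x24,0x15,0x16] = 18 e4 04 ed d4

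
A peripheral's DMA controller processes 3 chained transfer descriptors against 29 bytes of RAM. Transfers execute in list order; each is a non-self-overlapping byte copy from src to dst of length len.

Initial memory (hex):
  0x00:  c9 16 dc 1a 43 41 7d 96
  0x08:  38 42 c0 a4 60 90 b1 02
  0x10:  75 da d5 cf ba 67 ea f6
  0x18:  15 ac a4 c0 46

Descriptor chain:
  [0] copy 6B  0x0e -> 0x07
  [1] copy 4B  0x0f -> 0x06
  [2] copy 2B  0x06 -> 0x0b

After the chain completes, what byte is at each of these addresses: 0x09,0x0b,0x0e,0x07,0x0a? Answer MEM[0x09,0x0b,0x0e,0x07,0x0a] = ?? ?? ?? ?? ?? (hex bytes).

MEM[0x09,0x0b,0x0e,0x07,0x0a] = d5 02 b1 75 da

#0 dst[0x07+6] := {0xb1,0x02,0x75,0xda,0xd5,0xcf}
#1 dst[0x06+4] := {0x02,0x75,0xda,0xd5}
#2 dst[0x0b+2] := {0x02,0x75}
query mem[0x09]=0xd5, mem[0x0b]=0x02, mem[0x0e]=0xb1, mem[0x07]=0x75, mem[0x0a]=0xda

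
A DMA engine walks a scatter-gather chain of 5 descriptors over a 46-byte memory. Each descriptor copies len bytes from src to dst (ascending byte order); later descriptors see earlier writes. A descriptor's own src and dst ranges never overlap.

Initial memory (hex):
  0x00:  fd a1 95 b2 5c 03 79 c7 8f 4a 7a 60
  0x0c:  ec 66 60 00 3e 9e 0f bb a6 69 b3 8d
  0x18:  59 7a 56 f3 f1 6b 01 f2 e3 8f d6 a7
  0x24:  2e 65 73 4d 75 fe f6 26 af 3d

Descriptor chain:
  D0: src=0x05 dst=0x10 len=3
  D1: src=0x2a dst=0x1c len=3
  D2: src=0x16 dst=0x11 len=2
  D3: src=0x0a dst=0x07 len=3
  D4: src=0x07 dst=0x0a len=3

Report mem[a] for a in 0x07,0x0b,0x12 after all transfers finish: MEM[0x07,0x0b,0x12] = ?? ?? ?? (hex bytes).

D0: mem[0x10..0x12] <- [03 79 c7]
D1: mem[0x1c..0x1e] <- [f6 26 af]
D2: mem[0x11..0x12] <- [b3 8d]
D3: mem[0x07..0x09] <- [7a 60 ec]
D4: mem[0x0a..0x0c] <- [7a 60 ec]
query mem[0x07]=0x7a, mem[0x0b]=0x60, mem[0x12]=0x8d

MEM[0x07,0x0b,0x12] = 7a 60 8d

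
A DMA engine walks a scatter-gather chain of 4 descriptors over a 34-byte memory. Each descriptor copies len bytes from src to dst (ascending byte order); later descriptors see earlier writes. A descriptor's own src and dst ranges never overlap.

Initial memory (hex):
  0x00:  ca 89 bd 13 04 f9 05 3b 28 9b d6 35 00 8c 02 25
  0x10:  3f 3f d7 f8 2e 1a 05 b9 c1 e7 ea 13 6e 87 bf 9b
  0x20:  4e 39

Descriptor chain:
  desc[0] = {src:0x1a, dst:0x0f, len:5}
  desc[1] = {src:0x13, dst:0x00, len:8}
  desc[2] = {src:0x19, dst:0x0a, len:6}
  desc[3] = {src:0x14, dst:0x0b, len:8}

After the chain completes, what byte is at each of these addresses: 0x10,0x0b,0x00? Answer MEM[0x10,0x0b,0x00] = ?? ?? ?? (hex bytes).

D0: mem[0x0f..0x13] <- [ea 13 6e 87 bf]
D1: mem[0x00..0x07] <- [bf 2e 1a 05 b9 c1 e7 ea]
D2: mem[0x0a..0x0f] <- [e7 ea 13 6e 87 bf]
D3: mem[0x0b..0x12] <- [2e 1a 05 b9 c1 e7 ea 13]
query mem[0x10]=0xe7, mem[0x0b]=0x2e, mem[0x00]=0xbf

MEM[0x10,0x0b,0x00] = e7 2e bf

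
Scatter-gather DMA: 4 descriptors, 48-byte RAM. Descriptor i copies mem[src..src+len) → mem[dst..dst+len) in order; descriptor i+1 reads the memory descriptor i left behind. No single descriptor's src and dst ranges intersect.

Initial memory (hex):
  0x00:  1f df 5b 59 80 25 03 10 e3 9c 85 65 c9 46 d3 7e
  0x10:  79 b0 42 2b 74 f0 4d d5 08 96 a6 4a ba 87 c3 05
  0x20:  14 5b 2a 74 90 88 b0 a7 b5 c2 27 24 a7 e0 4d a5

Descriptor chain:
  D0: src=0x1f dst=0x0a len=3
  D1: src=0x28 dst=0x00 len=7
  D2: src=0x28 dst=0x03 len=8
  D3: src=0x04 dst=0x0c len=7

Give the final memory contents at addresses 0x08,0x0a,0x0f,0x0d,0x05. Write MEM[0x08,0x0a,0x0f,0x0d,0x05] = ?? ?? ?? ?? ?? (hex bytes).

[0] 0x1f->0x0a len=3 : 05 14 5b
[1] 0x28->0x00 len=7 : b5 c2 27 24 a7 e0 4d
[2] 0x28->0x03 len=8 : b5 c2 27 24 a7 e0 4d a5
[3] 0x04->0x0c len=7 : c2 27 24 a7 e0 4d a5
query mem[0x08]=0xe0, mem[0x0a]=0xa5, mem[0x0f]=0xa7, mem[0x0d]=0x27, mem[0x05]=0x27

MEM[0x08,0x0a,0x0f,0x0d,0x05] = e0 a5 a7 27 27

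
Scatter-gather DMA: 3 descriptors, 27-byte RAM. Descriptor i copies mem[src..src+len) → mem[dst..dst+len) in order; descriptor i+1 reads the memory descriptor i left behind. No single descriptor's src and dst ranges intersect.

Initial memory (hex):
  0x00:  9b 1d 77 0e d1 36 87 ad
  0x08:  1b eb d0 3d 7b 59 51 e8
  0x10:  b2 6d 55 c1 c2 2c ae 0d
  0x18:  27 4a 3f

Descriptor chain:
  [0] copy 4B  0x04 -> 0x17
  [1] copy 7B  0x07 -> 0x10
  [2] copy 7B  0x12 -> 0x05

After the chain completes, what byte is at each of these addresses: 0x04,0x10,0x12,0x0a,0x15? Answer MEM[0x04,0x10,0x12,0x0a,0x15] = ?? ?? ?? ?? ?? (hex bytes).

MEM[0x04,0x10,0x12,0x0a,0x15] = d1 ad eb d1 7b

#0 dst[0x17+4] := {0xd1,0x36,0x87,0xad}
#1 dst[0x10+7] := {0xad,0x1b,0xeb,0xd0,0x3d,0x7b,0x59}
#2 dst[0x05+7] := {0xeb,0xd0,0x3d,0x7b,0x59,0xd1,0x36}
query mem[0x04]=0xd1, mem[0x10]=0xad, mem[0x12]=0xeb, mem[0x0a]=0xd1, mem[0x15]=0x7b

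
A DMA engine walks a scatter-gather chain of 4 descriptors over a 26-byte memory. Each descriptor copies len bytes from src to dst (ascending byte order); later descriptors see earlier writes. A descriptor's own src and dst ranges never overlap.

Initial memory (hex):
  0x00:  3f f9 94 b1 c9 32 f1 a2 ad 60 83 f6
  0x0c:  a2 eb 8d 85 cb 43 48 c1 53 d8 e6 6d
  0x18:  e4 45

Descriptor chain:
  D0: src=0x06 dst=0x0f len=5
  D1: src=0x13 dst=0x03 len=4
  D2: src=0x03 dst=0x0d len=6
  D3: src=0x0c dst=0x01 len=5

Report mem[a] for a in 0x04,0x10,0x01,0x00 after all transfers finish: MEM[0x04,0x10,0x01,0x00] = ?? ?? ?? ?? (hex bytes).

[0] 0x06->0x0f len=5 : f1 a2 ad 60 83
[1] 0x13->0x03 len=4 : 83 53 d8 e6
[2] 0x03->0x0d len=6 : 83 53 d8 e6 a2 ad
[3] 0x0c->0x01 len=5 : a2 83 53 d8 e6
query mem[0x04]=0xd8, mem[0x10]=0xe6, mem[0x01]=0xa2, mem[0x00]=0x3f

MEM[0x04,0x10,0x01,0x00] = d8 e6 a2 3f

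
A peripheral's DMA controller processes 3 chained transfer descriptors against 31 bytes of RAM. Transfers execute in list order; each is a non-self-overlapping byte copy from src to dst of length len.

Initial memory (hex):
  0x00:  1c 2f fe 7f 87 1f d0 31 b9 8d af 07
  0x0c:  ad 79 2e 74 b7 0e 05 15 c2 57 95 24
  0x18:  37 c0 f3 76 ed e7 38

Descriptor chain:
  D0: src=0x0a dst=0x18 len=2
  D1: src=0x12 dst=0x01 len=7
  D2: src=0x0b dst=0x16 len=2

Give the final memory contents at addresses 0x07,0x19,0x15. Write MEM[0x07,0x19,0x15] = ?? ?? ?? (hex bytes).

D0: mem[0x18..0x19] <- [af 07]
D1: mem[0x01..0x07] <- [05 15 c2 57 95 24 af]
D2: mem[0x16..0x17] <- [07 ad]
query mem[0x07]=0xaf, mem[0x19]=0x07, mem[0x15]=0x57

MEM[0x07,0x19,0x15] = af 07 57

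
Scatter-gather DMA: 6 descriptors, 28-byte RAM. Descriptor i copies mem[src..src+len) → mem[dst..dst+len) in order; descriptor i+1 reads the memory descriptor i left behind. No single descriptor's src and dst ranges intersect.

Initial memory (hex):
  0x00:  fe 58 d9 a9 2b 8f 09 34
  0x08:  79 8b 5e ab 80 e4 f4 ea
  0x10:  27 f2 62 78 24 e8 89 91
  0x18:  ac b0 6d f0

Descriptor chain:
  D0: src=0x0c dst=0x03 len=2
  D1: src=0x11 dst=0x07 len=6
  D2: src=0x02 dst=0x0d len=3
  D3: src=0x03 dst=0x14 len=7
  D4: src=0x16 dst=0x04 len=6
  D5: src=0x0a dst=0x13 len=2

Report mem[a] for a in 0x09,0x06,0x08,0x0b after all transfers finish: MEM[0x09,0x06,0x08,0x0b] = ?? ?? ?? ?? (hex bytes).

MEM[0x09,0x06,0x08,0x0b] = f0 f2 78 e8

[0] 0x0c->0x03 len=2 : 80 e4
[1] 0x11->0x07 len=6 : f2 62 78 24 e8 89
[2] 0x02->0x0d len=3 : d9 80 e4
[3] 0x03->0x14 len=7 : 80 e4 8f 09 f2 62 78
[4] 0x16->0x04 len=6 : 8f 09 f2 62 78 f0
[5] 0x0a->0x13 len=2 : 24 e8
query mem[0x09]=0xf0, mem[0x06]=0xf2, mem[0x08]=0x78, mem[0x0b]=0xe8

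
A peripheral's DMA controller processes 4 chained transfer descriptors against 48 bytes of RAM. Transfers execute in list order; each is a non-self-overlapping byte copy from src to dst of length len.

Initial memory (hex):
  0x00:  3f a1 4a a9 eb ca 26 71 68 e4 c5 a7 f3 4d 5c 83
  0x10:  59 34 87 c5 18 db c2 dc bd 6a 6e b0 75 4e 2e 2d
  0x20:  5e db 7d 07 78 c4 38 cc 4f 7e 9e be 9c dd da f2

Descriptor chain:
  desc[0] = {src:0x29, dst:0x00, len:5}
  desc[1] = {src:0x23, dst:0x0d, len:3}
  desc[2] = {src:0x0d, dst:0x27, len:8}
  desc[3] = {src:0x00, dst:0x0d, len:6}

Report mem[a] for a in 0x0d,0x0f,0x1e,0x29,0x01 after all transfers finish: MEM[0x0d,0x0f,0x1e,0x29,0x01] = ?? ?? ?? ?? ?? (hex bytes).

#0 dst[0x00+5] := {0x7e,0x9e,0xbe,0x9c,0xdd}
#1 dst[0x0d+3] := {0x07,0x78,0xc4}
#2 dst[0x27+8] := {0x07,0x78,0xc4,0x59,0x34,0x87,0xc5,0x18}
#3 dst[0x0d+6] := {0x7e,0x9e,0xbe,0x9c,0xdd,0xca}
query mem[0x0d]=0x7e, mem[0x0f]=0xbe, mem[0x1e]=0x2e, mem[0x29]=0xc4, mem[0x01]=0x9e

MEM[0x0d,0x0f,0x1e,0x29,0x01] = 7e be 2e c4 9e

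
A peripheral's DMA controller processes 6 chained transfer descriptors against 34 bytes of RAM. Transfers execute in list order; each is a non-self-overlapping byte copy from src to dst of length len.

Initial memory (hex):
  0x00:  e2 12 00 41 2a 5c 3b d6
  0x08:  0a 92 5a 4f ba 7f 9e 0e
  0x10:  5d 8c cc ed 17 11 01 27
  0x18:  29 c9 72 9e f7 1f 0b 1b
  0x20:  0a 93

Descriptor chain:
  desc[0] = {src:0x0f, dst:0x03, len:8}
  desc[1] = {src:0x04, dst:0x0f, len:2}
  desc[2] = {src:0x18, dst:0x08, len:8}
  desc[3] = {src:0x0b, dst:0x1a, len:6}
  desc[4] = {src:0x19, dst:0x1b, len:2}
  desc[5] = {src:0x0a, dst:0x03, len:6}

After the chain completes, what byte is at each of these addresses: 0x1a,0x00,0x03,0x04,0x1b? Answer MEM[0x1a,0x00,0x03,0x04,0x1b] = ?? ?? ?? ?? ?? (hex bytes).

MEM[0x1a,0x00,0x03,0x04,0x1b] = 9e e2 72 9e c9

[0] 0x0f->0x03 len=8 : 0e 5d 8c cc ed 17 11 01
[1] 0x04->0x0f len=2 : 5d 8c
[2] 0x18->0x08 len=8 : 29 c9 72 9e f7 1f 0b 1b
[3] 0x0b->0x1a len=6 : 9e f7 1f 0b 1b 8c
[4] 0x19->0x1b len=2 : c9 9e
[5] 0x0a->0x03 len=6 : 72 9e f7 1f 0b 1b
query mem[0x1a]=0x9e, mem[0x00]=0xe2, mem[0x03]=0x72, mem[0x04]=0x9e, mem[0x1b]=0xc9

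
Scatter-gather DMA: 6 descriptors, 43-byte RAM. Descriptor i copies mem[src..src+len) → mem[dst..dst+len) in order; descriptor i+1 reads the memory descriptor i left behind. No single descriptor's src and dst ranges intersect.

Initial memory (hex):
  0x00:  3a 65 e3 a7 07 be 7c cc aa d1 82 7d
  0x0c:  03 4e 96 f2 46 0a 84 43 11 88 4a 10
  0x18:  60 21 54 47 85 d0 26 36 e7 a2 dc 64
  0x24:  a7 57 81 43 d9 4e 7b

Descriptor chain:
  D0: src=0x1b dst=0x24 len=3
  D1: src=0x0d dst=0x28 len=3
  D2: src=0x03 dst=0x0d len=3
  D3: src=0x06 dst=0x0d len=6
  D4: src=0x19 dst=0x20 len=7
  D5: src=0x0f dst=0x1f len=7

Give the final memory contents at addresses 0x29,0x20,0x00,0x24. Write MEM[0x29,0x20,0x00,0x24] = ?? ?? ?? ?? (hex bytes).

MEM[0x29,0x20,0x00,0x24] = 96 d1 3a 11

  after D0: wrote 3B at 0x24 = 4785d0
  after D1: wrote 3B at 0x28 = 4e96f2
  after D2: wrote 3B at 0x0d = a707be
  after D3: wrote 6B at 0x0d = 7cccaad1827d
  after D4: wrote 7B at 0x20 = 21544785d02636
  after D5: wrote 7B at 0x1f = aad1827d431188
query mem[0x29]=0x96, mem[0x20]=0xd1, mem[0x00]=0x3a, mem[0x24]=0x11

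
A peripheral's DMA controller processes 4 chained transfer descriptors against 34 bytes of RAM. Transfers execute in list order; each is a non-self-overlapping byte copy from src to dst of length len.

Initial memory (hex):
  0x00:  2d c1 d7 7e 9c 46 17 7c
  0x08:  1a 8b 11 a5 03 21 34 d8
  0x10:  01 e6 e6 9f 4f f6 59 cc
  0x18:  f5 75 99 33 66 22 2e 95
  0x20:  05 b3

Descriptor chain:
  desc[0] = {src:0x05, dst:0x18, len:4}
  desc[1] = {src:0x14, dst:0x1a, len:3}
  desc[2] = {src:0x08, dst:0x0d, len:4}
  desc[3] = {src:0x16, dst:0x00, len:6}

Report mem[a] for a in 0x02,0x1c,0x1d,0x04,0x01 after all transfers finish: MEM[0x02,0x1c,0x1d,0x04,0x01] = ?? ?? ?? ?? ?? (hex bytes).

  after D0: wrote 4B at 0x18 = 46177c1a
  after D1: wrote 3B at 0x1a = 4ff659
  after D2: wrote 4B at 0x0d = 1a8b11a5
  after D3: wrote 6B at 0x00 = 59cc46174ff6
query mem[0x02]=0x46, mem[0x1c]=0x59, mem[0x1d]=0x22, mem[0x04]=0x4f, mem[0x01]=0xcc

MEM[0x02,0x1c,0x1d,0x04,0x01] = 46 59 22 4f cc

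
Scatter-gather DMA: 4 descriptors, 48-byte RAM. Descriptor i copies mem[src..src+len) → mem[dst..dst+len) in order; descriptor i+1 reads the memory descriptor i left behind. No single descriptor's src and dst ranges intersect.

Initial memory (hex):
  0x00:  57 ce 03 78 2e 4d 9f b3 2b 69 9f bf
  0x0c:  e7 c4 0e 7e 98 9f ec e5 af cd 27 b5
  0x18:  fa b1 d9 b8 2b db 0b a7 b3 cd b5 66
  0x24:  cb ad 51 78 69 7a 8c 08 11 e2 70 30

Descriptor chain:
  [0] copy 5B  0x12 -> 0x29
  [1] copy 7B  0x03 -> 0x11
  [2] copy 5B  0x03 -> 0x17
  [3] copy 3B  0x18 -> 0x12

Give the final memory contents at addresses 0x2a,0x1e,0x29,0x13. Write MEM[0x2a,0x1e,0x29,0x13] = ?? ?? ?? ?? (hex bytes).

MEM[0x2a,0x1e,0x29,0x13] = e5 0b ec 4d

[0] 0x12->0x29 len=5 : ec e5 af cd 27
[1] 0x03->0x11 len=7 : 78 2e 4d 9f b3 2b 69
[2] 0x03->0x17 len=5 : 78 2e 4d 9f b3
[3] 0x18->0x12 len=3 : 2e 4d 9f
query mem[0x2a]=0xe5, mem[0x1e]=0x0b, mem[0x29]=0xec, mem[0x13]=0x4d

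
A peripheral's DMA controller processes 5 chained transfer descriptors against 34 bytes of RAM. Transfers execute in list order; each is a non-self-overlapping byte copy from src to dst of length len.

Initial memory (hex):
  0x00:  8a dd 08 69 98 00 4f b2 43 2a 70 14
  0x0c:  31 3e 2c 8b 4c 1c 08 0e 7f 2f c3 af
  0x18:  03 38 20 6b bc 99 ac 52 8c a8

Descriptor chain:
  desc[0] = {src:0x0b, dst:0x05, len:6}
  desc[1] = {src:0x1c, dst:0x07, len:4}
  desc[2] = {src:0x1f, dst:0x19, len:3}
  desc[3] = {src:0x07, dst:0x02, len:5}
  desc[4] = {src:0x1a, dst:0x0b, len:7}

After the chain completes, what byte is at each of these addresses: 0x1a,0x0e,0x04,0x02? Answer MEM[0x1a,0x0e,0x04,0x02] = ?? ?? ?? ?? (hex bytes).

  after D0: wrote 6B at 0x05 = 14313e2c8b4c
  after D1: wrote 4B at 0x07 = bc99ac52
  after D2: wrote 3B at 0x19 = 528ca8
  after D3: wrote 5B at 0x02 = bc99ac5214
  after D4: wrote 7B at 0x0b = 8ca8bc99ac528c
query mem[0x1a]=0x8c, mem[0x0e]=0x99, mem[0x04]=0xac, mem[0x02]=0xbc

MEM[0x1a,0x0e,0x04,0x02] = 8c 99 ac bc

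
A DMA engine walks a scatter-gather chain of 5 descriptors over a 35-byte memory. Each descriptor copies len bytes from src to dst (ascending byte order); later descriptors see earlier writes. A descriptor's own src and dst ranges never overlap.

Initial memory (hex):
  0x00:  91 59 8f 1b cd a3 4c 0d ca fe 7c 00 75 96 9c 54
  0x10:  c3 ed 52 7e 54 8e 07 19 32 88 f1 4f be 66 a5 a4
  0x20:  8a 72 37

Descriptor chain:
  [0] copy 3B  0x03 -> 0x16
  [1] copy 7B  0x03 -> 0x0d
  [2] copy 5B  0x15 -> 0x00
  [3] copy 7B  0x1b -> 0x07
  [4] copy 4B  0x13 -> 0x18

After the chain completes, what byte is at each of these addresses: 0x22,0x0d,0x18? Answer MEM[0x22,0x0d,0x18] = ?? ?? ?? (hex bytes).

MEM[0x22,0x0d,0x18] = 37 72 fe

[0] 0x03->0x16 len=3 : 1b cd a3
[1] 0x03->0x0d len=7 : 1b cd a3 4c 0d ca fe
[2] 0x15->0x00 len=5 : 8e 1b cd a3 88
[3] 0x1b->0x07 len=7 : 4f be 66 a5 a4 8a 72
[4] 0x13->0x18 len=4 : fe 54 8e 1b
query mem[0x22]=0x37, mem[0x0d]=0x72, mem[0x18]=0xfe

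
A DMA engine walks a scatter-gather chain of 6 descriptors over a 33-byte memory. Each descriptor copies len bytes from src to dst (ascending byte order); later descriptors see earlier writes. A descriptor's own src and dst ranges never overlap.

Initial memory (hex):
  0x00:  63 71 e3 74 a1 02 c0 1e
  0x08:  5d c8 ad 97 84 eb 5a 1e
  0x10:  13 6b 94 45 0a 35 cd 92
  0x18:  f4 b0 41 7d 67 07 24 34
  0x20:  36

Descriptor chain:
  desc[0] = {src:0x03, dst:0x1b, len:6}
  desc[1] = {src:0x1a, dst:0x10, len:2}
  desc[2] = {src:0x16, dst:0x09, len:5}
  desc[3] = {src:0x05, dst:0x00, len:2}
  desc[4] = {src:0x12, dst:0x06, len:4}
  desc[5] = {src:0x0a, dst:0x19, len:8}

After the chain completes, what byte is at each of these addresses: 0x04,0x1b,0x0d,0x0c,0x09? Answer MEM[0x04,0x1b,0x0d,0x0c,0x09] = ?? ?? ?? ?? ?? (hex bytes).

[0] 0x03->0x1b len=6 : 74 a1 02 c0 1e 5d
[1] 0x1a->0x10 len=2 : 41 74
[2] 0x16->0x09 len=5 : cd 92 f4 b0 41
[3] 0x05->0x00 len=2 : 02 c0
[4] 0x12->0x06 len=4 : 94 45 0a 35
[5] 0x0a->0x19 len=8 : 92 f4 b0 41 5a 1e 41 74
query mem[0x04]=0xa1, mem[0x1b]=0xb0, mem[0x0d]=0x41, mem[0x0c]=0xb0, mem[0x09]=0x35

MEM[0x04,0x1b,0x0d,0x0c,0x09] = a1 b0 41 b0 35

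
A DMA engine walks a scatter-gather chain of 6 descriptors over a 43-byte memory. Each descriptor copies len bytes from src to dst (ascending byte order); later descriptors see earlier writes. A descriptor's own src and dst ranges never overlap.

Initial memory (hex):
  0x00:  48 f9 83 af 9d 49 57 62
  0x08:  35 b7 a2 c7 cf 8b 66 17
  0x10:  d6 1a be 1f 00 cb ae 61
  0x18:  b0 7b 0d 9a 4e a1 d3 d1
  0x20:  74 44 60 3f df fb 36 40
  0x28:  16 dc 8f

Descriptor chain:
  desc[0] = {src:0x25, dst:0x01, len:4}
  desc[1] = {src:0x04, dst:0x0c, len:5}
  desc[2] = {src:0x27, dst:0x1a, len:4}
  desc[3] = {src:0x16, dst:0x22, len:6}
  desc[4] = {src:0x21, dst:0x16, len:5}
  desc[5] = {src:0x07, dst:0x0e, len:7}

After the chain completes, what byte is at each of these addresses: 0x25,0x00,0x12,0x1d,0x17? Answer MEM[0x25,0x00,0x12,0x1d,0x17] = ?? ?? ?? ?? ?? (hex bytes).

[0] 0x25->0x01 len=4 : fb 36 40 16
[1] 0x04->0x0c len=5 : 16 49 57 62 35
[2] 0x27->0x1a len=4 : 40 16 dc 8f
[3] 0x16->0x22 len=6 : ae 61 b0 7b 40 16
[4] 0x21->0x16 len=5 : 44 ae 61 b0 7b
[5] 0x07->0x0e len=7 : 62 35 b7 a2 c7 16 49
query mem[0x25]=0x7b, mem[0x00]=0x48, mem[0x12]=0xc7, mem[0x1d]=0x8f, mem[0x17]=0xae

MEM[0x25,0x00,0x12,0x1d,0x17] = 7b 48 c7 8f ae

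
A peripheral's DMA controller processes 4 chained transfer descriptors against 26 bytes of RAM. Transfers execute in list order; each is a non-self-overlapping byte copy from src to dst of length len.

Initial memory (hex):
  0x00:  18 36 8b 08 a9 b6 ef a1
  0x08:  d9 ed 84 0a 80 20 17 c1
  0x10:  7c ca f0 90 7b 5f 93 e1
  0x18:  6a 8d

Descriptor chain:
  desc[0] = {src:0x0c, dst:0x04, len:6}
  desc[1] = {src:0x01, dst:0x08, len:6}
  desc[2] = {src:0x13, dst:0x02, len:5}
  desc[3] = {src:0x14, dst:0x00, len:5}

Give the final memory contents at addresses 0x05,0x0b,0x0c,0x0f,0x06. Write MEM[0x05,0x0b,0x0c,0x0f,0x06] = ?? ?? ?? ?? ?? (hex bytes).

#0 dst[0x04+6] := {0x80,0x20,0x17,0xc1,0x7c,0xca}
#1 dst[0x08+6] := {0x36,0x8b,0x08,0x80,0x20,0x17}
#2 dst[0x02+5] := {0x90,0x7b,0x5f,0x93,0xe1}
#3 dst[0x00+5] := {0x7b,0x5f,0x93,0xe1,0x6a}
query mem[0x05]=0x93, mem[0x0b]=0x80, mem[0x0c]=0x20, mem[0x0f]=0xc1, mem[0x06]=0xe1

MEM[0x05,0x0b,0x0c,0x0f,0x06] = 93 80 20 c1 e1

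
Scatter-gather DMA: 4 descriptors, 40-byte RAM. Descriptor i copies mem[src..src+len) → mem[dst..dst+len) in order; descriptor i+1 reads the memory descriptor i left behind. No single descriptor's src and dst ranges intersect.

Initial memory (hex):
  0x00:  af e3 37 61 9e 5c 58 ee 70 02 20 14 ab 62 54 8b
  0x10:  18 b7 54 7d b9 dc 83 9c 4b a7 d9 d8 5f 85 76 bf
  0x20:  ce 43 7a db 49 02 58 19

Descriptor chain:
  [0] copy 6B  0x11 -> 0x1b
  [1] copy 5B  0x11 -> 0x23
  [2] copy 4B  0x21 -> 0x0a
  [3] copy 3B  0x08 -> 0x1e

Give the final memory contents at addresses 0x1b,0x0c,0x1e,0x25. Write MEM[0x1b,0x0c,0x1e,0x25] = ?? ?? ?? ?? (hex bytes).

MEM[0x1b,0x0c,0x1e,0x25] = b7 b7 70 7d

D0: mem[0x1b..0x20] <- [b7 54 7d b9 dc 83]
D1: mem[0x23..0x27] <- [b7 54 7d b9 dc]
D2: mem[0x0a..0x0d] <- [43 7a b7 54]
D3: mem[0x1e..0x20] <- [70 02 43]
query mem[0x1b]=0xb7, mem[0x0c]=0xb7, mem[0x1e]=0x70, mem[0x25]=0x7d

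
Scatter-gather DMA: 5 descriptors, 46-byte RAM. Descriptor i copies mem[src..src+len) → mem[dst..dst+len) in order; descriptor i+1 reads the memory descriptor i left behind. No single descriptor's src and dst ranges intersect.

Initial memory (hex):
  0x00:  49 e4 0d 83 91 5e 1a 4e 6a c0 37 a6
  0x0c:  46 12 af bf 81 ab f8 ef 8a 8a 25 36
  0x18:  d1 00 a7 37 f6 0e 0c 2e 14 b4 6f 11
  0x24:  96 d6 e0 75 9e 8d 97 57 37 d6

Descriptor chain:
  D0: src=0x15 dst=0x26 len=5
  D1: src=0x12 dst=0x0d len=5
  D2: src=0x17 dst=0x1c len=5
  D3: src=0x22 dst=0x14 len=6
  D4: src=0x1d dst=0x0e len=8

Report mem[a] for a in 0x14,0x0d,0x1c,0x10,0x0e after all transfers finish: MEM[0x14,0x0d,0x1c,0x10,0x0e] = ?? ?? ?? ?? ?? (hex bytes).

[0] 0x15->0x26 len=5 : 8a 25 36 d1 00
[1] 0x12->0x0d len=5 : f8 ef 8a 8a 25
[2] 0x17->0x1c len=5 : 36 d1 00 a7 37
[3] 0x22->0x14 len=6 : 6f 11 96 d6 8a 25
[4] 0x1d->0x0e len=8 : d1 00 a7 37 b4 6f 11 96
query mem[0x14]=0x11, mem[0x0d]=0xf8, mem[0x1c]=0x36, mem[0x10]=0xa7, mem[0x0e]=0xd1

MEM[0x14,0x0d,0x1c,0x10,0x0e] = 11 f8 36 a7 d1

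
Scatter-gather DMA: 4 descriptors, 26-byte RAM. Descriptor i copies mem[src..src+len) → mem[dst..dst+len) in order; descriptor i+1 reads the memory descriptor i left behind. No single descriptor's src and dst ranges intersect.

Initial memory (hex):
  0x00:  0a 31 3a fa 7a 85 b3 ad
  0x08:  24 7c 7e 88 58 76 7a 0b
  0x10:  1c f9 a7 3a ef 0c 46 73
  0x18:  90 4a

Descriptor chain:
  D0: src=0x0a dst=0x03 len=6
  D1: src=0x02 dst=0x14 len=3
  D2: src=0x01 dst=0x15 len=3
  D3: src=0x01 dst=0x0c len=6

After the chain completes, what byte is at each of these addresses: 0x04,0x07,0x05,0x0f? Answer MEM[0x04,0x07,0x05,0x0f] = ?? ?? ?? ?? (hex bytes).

  after D0: wrote 6B at 0x03 = 7e8858767a0b
  after D1: wrote 3B at 0x14 = 3a7e88
  after D2: wrote 3B at 0x15 = 313a7e
  after D3: wrote 6B at 0x0c = 313a7e885876
query mem[0x04]=0x88, mem[0x07]=0x7a, mem[0x05]=0x58, mem[0x0f]=0x88

MEM[0x04,0x07,0x05,0x0f] = 88 7a 58 88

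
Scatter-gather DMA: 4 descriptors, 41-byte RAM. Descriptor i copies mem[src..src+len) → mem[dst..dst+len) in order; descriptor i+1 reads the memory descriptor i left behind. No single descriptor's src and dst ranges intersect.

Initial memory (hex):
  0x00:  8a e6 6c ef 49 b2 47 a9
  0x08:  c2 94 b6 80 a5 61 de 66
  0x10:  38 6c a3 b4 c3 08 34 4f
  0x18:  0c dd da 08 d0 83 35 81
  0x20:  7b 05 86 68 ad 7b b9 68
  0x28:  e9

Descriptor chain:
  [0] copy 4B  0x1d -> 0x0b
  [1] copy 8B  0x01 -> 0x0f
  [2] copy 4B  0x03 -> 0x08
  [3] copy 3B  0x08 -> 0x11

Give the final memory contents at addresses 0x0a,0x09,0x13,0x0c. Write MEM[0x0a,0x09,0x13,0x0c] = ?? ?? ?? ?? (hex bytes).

MEM[0x0a,0x09,0x13,0x0c] = b2 49 b2 35

#0 dst[0x0b+4] := {0x83,0x35,0x81,0x7b}
#1 dst[0x0f+8] := {0xe6,0x6c,0xef,0x49,0xb2,0x47,0xa9,0xc2}
#2 dst[0x08+4] := {0xef,0x49,0xb2,0x47}
#3 dst[0x11+3] := {0xef,0x49,0xb2}
query mem[0x0a]=0xb2, mem[0x09]=0x49, mem[0x13]=0xb2, mem[0x0c]=0x35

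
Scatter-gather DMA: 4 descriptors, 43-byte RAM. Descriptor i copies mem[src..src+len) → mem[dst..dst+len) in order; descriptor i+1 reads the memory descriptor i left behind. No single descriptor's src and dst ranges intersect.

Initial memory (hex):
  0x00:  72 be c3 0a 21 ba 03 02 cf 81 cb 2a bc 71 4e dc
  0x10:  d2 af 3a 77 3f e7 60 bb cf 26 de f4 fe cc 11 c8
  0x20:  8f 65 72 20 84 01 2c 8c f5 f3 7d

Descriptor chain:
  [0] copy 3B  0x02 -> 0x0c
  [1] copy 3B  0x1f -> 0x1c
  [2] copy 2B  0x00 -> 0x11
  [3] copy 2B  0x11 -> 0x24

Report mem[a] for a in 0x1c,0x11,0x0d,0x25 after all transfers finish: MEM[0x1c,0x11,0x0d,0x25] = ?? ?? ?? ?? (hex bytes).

MEM[0x1c,0x11,0x0d,0x25] = c8 72 0a be

D0: mem[0x0c..0x0e] <- [c3 0a 21]
D1: mem[0x1c..0x1e] <- [c8 8f 65]
D2: mem[0x11..0x12] <- [72 be]
D3: mem[0x24..0x25] <- [72 be]
query mem[0x1c]=0xc8, mem[0x11]=0x72, mem[0x0d]=0x0a, mem[0x25]=0xbe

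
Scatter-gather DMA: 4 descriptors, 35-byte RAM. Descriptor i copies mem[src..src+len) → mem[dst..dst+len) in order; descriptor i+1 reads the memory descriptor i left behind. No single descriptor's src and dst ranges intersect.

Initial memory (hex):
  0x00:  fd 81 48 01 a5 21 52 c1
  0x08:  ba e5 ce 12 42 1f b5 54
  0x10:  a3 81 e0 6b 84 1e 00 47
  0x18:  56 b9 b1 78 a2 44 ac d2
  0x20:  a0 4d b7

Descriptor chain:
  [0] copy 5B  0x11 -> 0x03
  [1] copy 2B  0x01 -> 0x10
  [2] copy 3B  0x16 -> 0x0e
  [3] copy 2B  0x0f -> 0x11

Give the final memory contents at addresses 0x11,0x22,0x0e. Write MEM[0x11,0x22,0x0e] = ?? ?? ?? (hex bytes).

MEM[0x11,0x22,0x0e] = 47 b7 00

[0] 0x11->0x03 len=5 : 81 e0 6b 84 1e
[1] 0x01->0x10 len=2 : 81 48
[2] 0x16->0x0e len=3 : 00 47 56
[3] 0x0f->0x11 len=2 : 47 56
query mem[0x11]=0x47, mem[0x22]=0xb7, mem[0x0e]=0x00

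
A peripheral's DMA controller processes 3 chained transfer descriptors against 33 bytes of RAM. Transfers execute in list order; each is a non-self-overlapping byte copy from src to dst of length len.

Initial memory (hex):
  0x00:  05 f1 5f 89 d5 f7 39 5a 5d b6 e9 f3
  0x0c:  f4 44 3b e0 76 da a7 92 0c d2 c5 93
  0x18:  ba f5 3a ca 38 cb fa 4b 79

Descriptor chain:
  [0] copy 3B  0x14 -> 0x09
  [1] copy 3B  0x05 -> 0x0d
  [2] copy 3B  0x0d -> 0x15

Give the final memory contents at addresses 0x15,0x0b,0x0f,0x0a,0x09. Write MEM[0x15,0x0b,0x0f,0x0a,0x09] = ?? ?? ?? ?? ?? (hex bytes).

MEM[0x15,0x0b,0x0f,0x0a,0x09] = f7 c5 5a d2 0c

[0] 0x14->0x09 len=3 : 0c d2 c5
[1] 0x05->0x0d len=3 : f7 39 5a
[2] 0x0d->0x15 len=3 : f7 39 5a
query mem[0x15]=0xf7, mem[0x0b]=0xc5, mem[0x0f]=0x5a, mem[0x0a]=0xd2, mem[0x09]=0x0c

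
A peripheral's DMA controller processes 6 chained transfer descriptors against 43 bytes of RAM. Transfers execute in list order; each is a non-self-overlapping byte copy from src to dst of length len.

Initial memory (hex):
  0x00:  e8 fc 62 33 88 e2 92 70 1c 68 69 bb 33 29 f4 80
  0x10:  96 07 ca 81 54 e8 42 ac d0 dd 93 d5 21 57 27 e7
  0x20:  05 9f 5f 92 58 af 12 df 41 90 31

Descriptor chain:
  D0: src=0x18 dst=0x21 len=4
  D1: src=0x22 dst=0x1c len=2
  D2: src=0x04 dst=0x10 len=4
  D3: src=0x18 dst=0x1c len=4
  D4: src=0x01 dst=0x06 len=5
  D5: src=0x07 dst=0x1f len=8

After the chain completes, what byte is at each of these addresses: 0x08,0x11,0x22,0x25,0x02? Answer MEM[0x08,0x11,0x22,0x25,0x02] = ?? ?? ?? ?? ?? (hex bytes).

  after D0: wrote 4B at 0x21 = d0dd93d5
  after D1: wrote 2B at 0x1c = dd93
  after D2: wrote 4B at 0x10 = 88e29270
  after D3: wrote 4B at 0x1c = d0dd93d5
  after D4: wrote 5B at 0x06 = fc623388e2
  after D5: wrote 8B at 0x1f = 623388e2bb3329f4
query mem[0x08]=0x33, mem[0x11]=0xe2, mem[0x22]=0xe2, mem[0x25]=0x29, mem[0x02]=0x62

MEM[0x08,0x11,0x22,0x25,0x02] = 33 e2 e2 29 62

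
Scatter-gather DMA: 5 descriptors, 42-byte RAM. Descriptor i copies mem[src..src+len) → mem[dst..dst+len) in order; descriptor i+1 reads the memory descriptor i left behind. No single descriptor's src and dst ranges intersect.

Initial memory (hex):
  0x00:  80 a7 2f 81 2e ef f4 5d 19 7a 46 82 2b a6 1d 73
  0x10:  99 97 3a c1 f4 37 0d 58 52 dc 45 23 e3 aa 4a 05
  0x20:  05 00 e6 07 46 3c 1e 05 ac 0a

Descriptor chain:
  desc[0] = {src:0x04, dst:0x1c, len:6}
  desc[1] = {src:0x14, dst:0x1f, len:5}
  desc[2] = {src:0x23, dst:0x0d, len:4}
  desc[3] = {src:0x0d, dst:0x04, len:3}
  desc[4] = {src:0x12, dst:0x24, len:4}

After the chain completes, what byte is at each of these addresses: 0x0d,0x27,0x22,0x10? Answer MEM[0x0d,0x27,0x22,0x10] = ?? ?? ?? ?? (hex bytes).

MEM[0x0d,0x27,0x22,0x10] = 52 37 58 1e

#0 dst[0x1c+6] := {0x2e,0xef,0xf4,0x5d,0x19,0x7a}
#1 dst[0x1f+5] := {0xf4,0x37,0x0d,0x58,0x52}
#2 dst[0x0d+4] := {0x52,0x46,0x3c,0x1e}
#3 dst[0x04+3] := {0x52,0x46,0x3c}
#4 dst[0x24+4] := {0x3a,0xc1,0xf4,0x37}
query mem[0x0d]=0x52, mem[0x27]=0x37, mem[0x22]=0x58, mem[0x10]=0x1e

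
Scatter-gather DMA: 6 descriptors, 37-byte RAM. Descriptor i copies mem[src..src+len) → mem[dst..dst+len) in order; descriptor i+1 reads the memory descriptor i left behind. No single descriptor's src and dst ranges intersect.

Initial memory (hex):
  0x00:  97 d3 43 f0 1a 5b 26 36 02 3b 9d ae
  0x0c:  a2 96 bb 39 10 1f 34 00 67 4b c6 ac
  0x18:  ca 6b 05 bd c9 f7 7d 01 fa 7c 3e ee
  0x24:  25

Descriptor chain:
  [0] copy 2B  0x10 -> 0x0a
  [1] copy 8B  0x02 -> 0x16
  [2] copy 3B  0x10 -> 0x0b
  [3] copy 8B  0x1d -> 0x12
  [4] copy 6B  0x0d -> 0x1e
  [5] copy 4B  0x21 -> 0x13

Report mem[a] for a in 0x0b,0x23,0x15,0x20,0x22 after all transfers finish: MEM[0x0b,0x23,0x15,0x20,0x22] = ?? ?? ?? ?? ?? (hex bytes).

MEM[0x0b,0x23,0x15,0x20,0x22] = 10 3b 3b 39 1f

  after D0: wrote 2B at 0x0a = 101f
  after D1: wrote 8B at 0x16 = 43f01a5b2636023b
  after D2: wrote 3B at 0x0b = 101f34
  after D3: wrote 8B at 0x12 = 3b7d01fa7c3eee25
  after D4: wrote 6B at 0x1e = 34bb39101f3b
  after D5: wrote 4B at 0x13 = 101f3b25
query mem[0x0b]=0x10, mem[0x23]=0x3b, mem[0x15]=0x3b, mem[0x20]=0x39, mem[0x22]=0x1f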